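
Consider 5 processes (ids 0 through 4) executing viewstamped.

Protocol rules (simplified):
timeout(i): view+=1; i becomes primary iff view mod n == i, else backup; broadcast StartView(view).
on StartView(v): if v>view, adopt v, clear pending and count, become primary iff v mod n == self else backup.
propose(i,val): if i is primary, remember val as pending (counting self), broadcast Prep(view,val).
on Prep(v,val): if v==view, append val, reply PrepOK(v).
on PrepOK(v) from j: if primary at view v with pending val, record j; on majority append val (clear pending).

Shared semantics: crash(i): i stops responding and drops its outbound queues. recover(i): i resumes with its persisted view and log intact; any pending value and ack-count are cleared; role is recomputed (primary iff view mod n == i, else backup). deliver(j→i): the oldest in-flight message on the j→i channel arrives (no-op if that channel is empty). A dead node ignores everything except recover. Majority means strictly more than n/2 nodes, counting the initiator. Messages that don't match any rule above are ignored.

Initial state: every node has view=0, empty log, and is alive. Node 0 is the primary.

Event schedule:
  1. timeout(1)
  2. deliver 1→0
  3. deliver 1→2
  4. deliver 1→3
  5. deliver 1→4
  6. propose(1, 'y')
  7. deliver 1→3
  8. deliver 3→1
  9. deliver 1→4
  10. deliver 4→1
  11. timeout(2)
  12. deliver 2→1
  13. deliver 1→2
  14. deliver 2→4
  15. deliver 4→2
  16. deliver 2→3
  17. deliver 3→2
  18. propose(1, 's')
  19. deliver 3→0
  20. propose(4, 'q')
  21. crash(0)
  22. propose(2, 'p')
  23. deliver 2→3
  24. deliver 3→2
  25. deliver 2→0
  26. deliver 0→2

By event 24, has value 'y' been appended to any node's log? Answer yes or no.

yes

step 1 timeout(1): 1={prim,v=1,log=-}
step 2 deliver 1→0: 0={back,v=1,log=-}
step 3 deliver 1→2: 2={back,v=1,log=-}
step 4 deliver 1→3: 3={back,v=1,log=-}
step 5 deliver 1→4: 4={back,v=1,log=-}
step 6 propose(1,'y'): —
step 7 deliver 1→3: 3={back,v=1,log=y}
step 8 deliver 3→1: —
step 9 deliver 1→4: 4={back,v=1,log=y}
step 10 deliver 4→1: 1={prim,v=1,log=y}
step 11 timeout(2): 2={prim,v=2,log=-}
step 12 deliver 2→1: 1={back,v=2,log=y}
step 13 deliver 1→2: —
step 14 deliver 2→4: 4={back,v=2,log=y}
step 15 deliver 4→2: —
step 16 deliver 2→3: 3={back,v=2,log=y}
step 17 deliver 3→2: —
step 18 propose(1,'s'): —
step 19 deliver 3→0: —
step 20 propose(4,'q'): —
step 21 crash(0): 0={✗back,v=1,log=-}
step 22 propose(2,'p'): —
step 23 deliver 2→3: 3={back,v=2,log=y,p}
step 24 deliver 3→2: —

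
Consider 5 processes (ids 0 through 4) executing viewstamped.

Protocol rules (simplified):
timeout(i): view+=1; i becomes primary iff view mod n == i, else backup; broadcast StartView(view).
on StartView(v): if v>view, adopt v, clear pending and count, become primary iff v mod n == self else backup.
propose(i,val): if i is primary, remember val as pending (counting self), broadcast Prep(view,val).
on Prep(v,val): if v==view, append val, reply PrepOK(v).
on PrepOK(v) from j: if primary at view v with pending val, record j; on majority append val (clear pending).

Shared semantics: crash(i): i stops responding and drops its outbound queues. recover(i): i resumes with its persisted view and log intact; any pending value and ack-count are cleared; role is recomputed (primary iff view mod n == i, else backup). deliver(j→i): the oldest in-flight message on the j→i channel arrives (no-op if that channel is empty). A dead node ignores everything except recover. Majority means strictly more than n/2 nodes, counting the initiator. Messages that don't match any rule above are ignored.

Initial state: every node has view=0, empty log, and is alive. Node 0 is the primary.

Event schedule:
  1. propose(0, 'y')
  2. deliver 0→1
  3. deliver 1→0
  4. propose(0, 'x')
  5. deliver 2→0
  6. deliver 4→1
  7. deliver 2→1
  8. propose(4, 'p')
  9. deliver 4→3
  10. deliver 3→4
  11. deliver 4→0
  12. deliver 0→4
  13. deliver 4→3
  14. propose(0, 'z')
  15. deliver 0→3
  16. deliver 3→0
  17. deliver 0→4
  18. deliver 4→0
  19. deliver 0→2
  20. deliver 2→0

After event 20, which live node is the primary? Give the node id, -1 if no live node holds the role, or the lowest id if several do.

step 1 propose(0,'y'): —
step 2 deliver 0→1: 1={back,v=0,log=y}
step 3 deliver 1→0: —
step 4 propose(0,'x'): —
step 5 deliver 2→0: —
step 6 deliver 4→1: —
step 7 deliver 2→1: —
step 8 propose(4,'p'): —
step 9 deliver 4→3: —
step 10 deliver 3→4: —
step 11 deliver 4→0: —
step 12 deliver 0→4: 4={back,v=0,log=y}
step 13 deliver 4→3: —
step 14 propose(0,'z'): —
step 15 deliver 0→3: 3={back,v=0,log=y}
step 16 deliver 3→0: —
step 17 deliver 0→4: 4={back,v=0,log=y,x}
step 18 deliver 4→0: 0={prim,v=0,log=z}
step 19 deliver 0→2: 2={back,v=0,log=y}
step 20 deliver 2→0: —

0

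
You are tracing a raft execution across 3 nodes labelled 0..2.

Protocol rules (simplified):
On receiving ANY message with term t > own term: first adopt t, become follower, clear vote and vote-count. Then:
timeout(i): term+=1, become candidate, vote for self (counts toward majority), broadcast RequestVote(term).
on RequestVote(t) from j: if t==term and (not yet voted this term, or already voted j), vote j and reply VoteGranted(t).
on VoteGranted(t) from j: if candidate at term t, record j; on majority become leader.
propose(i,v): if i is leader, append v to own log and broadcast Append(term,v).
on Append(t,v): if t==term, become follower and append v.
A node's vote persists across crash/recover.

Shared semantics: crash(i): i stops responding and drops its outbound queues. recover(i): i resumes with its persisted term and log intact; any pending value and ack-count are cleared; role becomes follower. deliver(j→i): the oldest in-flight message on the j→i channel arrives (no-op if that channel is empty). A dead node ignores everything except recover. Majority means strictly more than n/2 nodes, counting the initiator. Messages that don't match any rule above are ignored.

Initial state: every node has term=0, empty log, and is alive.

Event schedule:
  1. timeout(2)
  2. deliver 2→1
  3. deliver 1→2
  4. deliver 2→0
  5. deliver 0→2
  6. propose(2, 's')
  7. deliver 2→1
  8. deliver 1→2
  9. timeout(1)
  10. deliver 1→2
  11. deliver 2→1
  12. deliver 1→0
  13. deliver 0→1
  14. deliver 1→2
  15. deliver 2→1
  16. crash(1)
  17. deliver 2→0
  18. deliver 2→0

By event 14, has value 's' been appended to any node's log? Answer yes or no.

[1] timeout(2) → N2(cand t1 [-])
[2] deliver 2→1 → N1(foll t1 [-])
[3] deliver 1→2 → N2(lead t1 [-])
[4] deliver 2→0 → N0(foll t1 [-])
[5] deliver 0→2 → ∅
[6] propose(2,'s') → N2(lead t1 [s])
[7] deliver 2→1 → N1(foll t1 [s])
[8] deliver 1→2 → ∅
[9] timeout(1) → N1(cand t2 [s])
[10] deliver 1→2 → N2(foll t2 [s])
[11] deliver 2→1 → N1(lead t2 [s])
[12] deliver 1→0 → N0(foll t2 [-])
[13] deliver 0→1 → ∅
[14] deliver 1→2 → ∅

yes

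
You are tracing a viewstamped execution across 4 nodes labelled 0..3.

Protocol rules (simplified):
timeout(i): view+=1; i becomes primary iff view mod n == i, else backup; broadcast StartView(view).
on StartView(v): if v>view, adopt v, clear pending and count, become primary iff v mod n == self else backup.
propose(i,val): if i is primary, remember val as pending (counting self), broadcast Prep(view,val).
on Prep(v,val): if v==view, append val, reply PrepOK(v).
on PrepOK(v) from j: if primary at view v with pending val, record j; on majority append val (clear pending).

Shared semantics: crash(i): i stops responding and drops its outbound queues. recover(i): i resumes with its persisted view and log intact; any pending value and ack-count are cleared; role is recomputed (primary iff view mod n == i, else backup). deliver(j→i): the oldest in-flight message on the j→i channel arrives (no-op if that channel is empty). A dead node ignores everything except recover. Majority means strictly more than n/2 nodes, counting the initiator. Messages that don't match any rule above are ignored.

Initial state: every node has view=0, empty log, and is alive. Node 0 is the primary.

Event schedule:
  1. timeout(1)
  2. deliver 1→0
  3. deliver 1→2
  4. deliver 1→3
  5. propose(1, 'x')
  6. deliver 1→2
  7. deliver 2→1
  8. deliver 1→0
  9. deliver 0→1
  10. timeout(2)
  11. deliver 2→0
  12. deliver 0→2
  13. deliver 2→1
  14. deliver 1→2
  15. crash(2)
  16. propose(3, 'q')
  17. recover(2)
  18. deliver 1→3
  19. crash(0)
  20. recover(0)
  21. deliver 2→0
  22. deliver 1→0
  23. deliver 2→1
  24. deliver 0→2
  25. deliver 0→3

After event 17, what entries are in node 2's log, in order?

after 1 — timeout(1): n1:prim/v1/[-]
after 2 — deliver 1→0: n0:back/v1/[-]
after 3 — deliver 1→2: n2:back/v1/[-]
after 4 — deliver 1→3: n3:back/v1/[-]
after 5 — propose(1,'x'): ·
after 6 — deliver 1→2: n2:back/v1/[x]
after 7 — deliver 2→1: ·
after 8 — deliver 1→0: n0:back/v1/[x]
after 9 — deliver 0→1: n1:prim/v1/[x]
after 10 — timeout(2): n2:prim/v2/[x]
after 11 — deliver 2→0: n0:back/v2/[x]
after 12 — deliver 0→2: ·
after 13 — deliver 2→1: n1:back/v2/[x]
after 14 — deliver 1→2: ·
after 15 — crash(2): n2:✗prim/v2/[x]
after 16 — propose(3,'q'): ·
after 17 — recover(2): n2:prim/v2/[x]

x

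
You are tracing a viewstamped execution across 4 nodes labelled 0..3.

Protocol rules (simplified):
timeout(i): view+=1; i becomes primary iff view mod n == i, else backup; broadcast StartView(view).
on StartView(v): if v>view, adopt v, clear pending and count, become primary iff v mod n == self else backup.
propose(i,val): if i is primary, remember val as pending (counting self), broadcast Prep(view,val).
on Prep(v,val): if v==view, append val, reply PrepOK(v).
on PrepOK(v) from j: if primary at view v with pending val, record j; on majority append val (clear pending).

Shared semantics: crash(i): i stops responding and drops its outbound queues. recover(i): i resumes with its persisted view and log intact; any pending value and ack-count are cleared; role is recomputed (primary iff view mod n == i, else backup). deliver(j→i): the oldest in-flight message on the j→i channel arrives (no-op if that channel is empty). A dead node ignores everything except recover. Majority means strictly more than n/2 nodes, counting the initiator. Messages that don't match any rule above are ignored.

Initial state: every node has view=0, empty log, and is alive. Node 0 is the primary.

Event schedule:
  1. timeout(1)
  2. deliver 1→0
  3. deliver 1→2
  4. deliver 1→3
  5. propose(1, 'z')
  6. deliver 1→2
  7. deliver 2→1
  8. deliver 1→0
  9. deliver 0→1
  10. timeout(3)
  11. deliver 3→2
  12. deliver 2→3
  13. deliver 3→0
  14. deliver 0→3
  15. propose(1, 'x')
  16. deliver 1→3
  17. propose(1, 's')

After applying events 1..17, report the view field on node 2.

e1 timeout(1): 1[prim,v=1,-]
e2 deliver 1→0: 0[back,v=1,-]
e3 deliver 1→2: 2[back,v=1,-]
e4 deliver 1→3: 3[back,v=1,-]
e5 propose(1,'z'): ·
e6 deliver 1→2: 2[back,v=1,z]
e7 deliver 2→1: ·
e8 deliver 1→0: 0[back,v=1,z]
e9 deliver 0→1: 1[prim,v=1,z]
e10 timeout(3): 3[back,v=2,-]
e11 deliver 3→2: 2[prim,v=2,z]
e12 deliver 2→3: ·
e13 deliver 3→0: 0[back,v=2,z]
e14 deliver 0→3: ·
e15 propose(1,'x'): ·
e16 deliver 1→3: ·
e17 propose(1,'s'): ·

2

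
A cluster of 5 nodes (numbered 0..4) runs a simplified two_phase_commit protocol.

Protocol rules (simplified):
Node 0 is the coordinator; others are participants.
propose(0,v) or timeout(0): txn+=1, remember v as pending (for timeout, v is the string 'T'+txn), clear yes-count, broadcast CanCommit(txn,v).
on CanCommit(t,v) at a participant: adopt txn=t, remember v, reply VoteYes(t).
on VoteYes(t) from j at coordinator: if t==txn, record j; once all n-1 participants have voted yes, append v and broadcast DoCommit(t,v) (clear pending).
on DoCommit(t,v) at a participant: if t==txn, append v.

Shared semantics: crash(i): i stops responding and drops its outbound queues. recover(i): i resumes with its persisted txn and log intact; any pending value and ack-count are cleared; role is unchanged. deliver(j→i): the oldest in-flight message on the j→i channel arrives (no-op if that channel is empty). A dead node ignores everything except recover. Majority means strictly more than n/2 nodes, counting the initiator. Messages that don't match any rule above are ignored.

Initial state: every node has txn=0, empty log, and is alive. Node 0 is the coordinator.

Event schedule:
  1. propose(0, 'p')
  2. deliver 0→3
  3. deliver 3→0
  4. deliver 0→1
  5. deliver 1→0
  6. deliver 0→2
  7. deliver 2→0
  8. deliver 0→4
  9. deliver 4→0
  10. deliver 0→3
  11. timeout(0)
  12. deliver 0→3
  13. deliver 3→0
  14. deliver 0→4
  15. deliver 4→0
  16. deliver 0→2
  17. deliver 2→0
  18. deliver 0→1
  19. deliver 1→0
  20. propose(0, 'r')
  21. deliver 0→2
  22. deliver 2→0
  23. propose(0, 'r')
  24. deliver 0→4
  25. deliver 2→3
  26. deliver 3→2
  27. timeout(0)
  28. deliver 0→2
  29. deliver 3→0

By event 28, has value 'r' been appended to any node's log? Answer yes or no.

after 1 — propose(0,'p'): n0:coor/t1/[-]
after 2 — deliver 0→3: n3:part/t1/[-]
after 3 — deliver 3→0: ·
after 4 — deliver 0→1: n1:part/t1/[-]
after 5 — deliver 1→0: ·
after 6 — deliver 0→2: n2:part/t1/[-]
after 7 — deliver 2→0: ·
after 8 — deliver 0→4: n4:part/t1/[-]
after 9 — deliver 4→0: n0:coor/t1/[p]
after 10 — deliver 0→3: n3:part/t1/[p]
after 11 — timeout(0): n0:coor/t2/[p]
after 12 — deliver 0→3: n3:part/t2/[p]
after 13 — deliver 3→0: ·
after 14 — deliver 0→4: n4:part/t1/[p]
after 15 — deliver 4→0: ·
after 16 — deliver 0→2: n2:part/t1/[p]
after 17 — deliver 2→0: ·
after 18 — deliver 0→1: n1:part/t1/[p]
after 19 — deliver 1→0: ·
after 20 — propose(0,'r'): n0:coor/t3/[p]
after 21 — deliver 0→2: n2:part/t2/[p]
after 22 — deliver 2→0: ·
after 23 — propose(0,'r'): n0:coor/t4/[p]
after 24 — deliver 0→4: n4:part/t2/[p]
after 25 — deliver 2→3: ·
after 26 — deliver 3→2: ·
after 27 — timeout(0): n0:coor/t5/[p]
after 28 — deliver 0→2: n2:part/t3/[p]

no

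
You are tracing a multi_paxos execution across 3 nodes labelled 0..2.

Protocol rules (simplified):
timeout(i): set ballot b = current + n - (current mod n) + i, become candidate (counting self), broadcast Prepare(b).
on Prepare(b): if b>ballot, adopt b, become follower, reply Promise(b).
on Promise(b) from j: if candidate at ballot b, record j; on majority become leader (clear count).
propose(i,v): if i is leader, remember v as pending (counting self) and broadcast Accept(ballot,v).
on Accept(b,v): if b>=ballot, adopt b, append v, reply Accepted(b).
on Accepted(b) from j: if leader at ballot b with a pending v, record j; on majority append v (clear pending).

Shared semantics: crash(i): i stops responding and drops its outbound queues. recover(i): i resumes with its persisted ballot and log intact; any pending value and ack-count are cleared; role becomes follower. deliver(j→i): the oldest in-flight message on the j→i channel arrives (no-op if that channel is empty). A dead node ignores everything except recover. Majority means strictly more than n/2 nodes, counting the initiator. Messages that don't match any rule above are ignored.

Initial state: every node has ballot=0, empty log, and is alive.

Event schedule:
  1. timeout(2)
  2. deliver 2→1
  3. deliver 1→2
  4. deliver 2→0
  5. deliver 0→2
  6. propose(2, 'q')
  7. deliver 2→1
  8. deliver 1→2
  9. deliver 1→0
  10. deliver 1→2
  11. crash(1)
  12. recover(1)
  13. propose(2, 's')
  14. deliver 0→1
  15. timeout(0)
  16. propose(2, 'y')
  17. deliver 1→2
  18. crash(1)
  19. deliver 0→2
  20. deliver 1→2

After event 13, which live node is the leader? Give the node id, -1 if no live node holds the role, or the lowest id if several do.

step 1 timeout(2): 2={cand,b=5,log=-}
step 2 deliver 2→1: 1={foll,b=5,log=-}
step 3 deliver 1→2: 2={lead,b=5,log=-}
step 4 deliver 2→0: 0={foll,b=5,log=-}
step 5 deliver 0→2: —
step 6 propose(2,'q'): —
step 7 deliver 2→1: 1={foll,b=5,log=q}
step 8 deliver 1→2: 2={lead,b=5,log=q}
step 9 deliver 1→0: —
step 10 deliver 1→2: —
step 11 crash(1): 1={✗foll,b=5,log=q}
step 12 recover(1): 1={foll,b=5,log=q}
step 13 propose(2,'s'): —

2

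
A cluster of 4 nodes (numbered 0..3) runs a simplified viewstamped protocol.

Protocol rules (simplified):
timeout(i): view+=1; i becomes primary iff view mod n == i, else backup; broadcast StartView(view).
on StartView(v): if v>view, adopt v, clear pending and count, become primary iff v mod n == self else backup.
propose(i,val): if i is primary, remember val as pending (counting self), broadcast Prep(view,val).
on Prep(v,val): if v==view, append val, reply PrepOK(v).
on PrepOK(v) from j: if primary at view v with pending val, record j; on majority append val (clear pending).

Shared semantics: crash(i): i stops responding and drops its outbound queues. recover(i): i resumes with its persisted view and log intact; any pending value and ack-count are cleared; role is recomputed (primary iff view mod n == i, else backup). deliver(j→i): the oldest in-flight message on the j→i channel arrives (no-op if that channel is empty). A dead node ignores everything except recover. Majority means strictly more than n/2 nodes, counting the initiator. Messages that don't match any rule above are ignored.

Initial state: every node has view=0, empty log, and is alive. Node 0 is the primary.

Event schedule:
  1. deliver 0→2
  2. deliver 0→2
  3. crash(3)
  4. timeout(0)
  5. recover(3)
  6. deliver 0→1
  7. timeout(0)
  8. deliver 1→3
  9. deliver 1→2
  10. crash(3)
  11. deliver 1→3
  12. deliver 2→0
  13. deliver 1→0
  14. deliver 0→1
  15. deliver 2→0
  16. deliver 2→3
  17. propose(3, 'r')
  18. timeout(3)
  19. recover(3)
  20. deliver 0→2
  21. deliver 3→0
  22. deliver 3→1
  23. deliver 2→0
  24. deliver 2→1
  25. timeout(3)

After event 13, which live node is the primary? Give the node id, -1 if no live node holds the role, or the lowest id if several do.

1

1. deliver 0→2:  nop
2. deliver 0→2:  nop
3. crash(3):  <3:✗back v0 ->
4. timeout(0):  <0:back v1 ->
5. recover(3):  <3:back v0 ->
6. deliver 0→1:  <1:prim v1 ->
7. timeout(0):  <0:back v2 ->
8. deliver 1→3:  nop
9. deliver 1→2:  nop
10. crash(3):  <3:✗back v0 ->
11. deliver 1→3:  nop
12. deliver 2→0:  nop
13. deliver 1→0:  nop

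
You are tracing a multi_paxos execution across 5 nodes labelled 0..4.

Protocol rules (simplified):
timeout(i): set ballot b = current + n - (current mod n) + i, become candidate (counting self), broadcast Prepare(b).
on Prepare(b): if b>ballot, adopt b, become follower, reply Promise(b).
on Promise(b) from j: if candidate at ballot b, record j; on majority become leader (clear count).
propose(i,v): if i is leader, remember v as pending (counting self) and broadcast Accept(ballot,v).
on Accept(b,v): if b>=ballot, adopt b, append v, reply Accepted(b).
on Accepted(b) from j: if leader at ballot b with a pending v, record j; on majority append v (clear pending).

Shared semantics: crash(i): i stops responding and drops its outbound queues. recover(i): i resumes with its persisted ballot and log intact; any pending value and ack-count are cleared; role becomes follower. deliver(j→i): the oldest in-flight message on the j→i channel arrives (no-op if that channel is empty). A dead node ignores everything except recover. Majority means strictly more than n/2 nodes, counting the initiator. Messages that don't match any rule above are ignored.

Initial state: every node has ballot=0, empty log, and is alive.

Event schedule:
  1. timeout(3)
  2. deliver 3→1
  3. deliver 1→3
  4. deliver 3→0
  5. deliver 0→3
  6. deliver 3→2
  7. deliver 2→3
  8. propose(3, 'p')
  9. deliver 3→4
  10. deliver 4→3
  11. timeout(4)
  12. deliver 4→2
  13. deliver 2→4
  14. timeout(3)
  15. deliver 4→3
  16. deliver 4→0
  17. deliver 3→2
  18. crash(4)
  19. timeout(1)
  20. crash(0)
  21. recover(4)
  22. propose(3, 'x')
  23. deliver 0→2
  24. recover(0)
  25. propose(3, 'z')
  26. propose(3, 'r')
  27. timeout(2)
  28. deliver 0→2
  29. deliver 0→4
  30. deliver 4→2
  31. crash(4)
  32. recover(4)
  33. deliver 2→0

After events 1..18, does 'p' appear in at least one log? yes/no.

after 1 — timeout(3): n3:cand/b8/[-]
after 2 — deliver 3→1: n1:foll/b8/[-]
after 3 — deliver 1→3: ·
after 4 — deliver 3→0: n0:foll/b8/[-]
after 5 — deliver 0→3: n3:lead/b8/[-]
after 6 — deliver 3→2: n2:foll/b8/[-]
after 7 — deliver 2→3: ·
after 8 — propose(3,'p'): ·
after 9 — deliver 3→4: n4:foll/b8/[-]
after 10 — deliver 4→3: ·
after 11 — timeout(4): n4:cand/b14/[-]
after 12 — deliver 4→2: n2:foll/b14/[-]
after 13 — deliver 2→4: ·
after 14 — timeout(3): n3:cand/b13/[-]
after 15 — deliver 4→3: n3:foll/b14/[-]
after 16 — deliver 4→0: n0:foll/b14/[-]
after 17 — deliver 3→2: ·
after 18 — crash(4): n4:✗cand/b14/[-]

no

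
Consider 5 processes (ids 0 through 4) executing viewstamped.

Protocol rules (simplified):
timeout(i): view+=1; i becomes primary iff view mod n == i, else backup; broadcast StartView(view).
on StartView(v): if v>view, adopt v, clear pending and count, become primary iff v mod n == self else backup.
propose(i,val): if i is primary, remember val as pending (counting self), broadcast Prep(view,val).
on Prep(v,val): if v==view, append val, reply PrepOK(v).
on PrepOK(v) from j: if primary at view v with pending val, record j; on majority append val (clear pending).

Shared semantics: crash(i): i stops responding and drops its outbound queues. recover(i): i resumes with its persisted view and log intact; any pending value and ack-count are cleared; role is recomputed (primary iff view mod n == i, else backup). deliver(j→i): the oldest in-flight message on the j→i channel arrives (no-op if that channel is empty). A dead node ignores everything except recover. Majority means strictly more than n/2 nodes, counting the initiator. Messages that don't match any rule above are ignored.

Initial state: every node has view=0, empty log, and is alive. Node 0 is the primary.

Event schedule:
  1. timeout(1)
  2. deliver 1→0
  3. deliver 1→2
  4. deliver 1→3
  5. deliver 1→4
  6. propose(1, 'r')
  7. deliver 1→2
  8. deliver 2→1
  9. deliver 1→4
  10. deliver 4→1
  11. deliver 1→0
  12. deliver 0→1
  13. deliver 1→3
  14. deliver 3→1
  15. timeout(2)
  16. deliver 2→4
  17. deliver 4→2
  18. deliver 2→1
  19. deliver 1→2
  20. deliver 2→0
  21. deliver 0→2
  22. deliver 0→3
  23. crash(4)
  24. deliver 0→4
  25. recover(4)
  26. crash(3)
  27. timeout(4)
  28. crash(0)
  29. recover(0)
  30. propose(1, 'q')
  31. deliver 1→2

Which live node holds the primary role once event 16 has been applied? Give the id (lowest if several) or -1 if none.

[1] timeout(1) → N1(prim v1 [-])
[2] deliver 1→0 → N0(back v1 [-])
[3] deliver 1→2 → N2(back v1 [-])
[4] deliver 1→3 → N3(back v1 [-])
[5] deliver 1→4 → N4(back v1 [-])
[6] propose(1,'r') → ∅
[7] deliver 1→2 → N2(back v1 [r])
[8] deliver 2→1 → ∅
[9] deliver 1→4 → N4(back v1 [r])
[10] deliver 4→1 → N1(prim v1 [r])
[11] deliver 1→0 → N0(back v1 [r])
[12] deliver 0→1 → ∅
[13] deliver 1→3 → N3(back v1 [r])
[14] deliver 3→1 → ∅
[15] timeout(2) → N2(prim v2 [r])
[16] deliver 2→4 → N4(back v2 [r])

1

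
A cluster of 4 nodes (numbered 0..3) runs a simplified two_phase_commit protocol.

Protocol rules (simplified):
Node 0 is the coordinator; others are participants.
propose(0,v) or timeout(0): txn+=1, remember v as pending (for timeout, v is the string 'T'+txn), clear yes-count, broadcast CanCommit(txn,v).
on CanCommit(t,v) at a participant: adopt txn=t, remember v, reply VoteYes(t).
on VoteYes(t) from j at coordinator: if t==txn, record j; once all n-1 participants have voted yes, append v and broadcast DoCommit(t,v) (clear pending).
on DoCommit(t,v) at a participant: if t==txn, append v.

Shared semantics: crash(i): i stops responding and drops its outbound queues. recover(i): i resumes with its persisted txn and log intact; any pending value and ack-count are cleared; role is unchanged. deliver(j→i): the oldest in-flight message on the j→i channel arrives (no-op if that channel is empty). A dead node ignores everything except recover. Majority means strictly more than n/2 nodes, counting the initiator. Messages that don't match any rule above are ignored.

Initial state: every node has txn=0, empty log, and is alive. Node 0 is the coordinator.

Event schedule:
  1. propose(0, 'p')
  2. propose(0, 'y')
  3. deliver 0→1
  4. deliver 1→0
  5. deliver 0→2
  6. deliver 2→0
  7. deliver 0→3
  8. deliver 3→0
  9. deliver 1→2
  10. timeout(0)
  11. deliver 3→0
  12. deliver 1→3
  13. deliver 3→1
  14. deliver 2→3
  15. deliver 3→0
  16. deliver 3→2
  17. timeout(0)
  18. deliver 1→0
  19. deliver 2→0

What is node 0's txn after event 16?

step 1 propose(0,'p'): 0={coor,t=1,log=-}
step 2 propose(0,'y'): 0={coor,t=2,log=-}
step 3 deliver 0→1: 1={part,t=1,log=-}
step 4 deliver 1→0: —
step 5 deliver 0→2: 2={part,t=1,log=-}
step 6 deliver 2→0: —
step 7 deliver 0→3: 3={part,t=1,log=-}
step 8 deliver 3→0: —
step 9 deliver 1→2: —
step 10 timeout(0): 0={coor,t=3,log=-}
step 11 deliver 3→0: —
step 12 deliver 1→3: —
step 13 deliver 3→1: —
step 14 deliver 2→3: —
step 15 deliver 3→0: —
step 16 deliver 3→2: —

3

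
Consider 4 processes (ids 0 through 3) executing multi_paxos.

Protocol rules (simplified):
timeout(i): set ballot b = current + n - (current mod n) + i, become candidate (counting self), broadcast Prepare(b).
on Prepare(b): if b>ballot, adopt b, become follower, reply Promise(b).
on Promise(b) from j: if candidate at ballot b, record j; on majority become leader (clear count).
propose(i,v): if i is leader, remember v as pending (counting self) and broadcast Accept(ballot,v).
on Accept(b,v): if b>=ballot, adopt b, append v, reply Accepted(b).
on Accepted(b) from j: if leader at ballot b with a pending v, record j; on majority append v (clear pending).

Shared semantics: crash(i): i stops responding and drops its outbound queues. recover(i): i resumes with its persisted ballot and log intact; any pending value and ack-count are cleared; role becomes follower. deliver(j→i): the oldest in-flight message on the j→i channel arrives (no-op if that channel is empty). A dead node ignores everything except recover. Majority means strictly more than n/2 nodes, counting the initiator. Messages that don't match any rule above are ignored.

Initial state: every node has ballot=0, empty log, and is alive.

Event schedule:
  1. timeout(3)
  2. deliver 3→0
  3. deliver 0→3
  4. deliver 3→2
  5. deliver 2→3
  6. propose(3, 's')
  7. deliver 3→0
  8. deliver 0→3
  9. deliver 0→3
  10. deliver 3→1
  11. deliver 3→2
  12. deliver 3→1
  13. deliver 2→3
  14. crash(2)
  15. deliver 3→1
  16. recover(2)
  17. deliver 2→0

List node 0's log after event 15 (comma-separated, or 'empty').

s

e1 timeout(3): 3[cand,b=7,-]
e2 deliver 3→0: 0[foll,b=7,-]
e3 deliver 0→3: ·
e4 deliver 3→2: 2[foll,b=7,-]
e5 deliver 2→3: 3[lead,b=7,-]
e6 propose(3,'s'): ·
e7 deliver 3→0: 0[foll,b=7,s]
e8 deliver 0→3: ·
e9 deliver 0→3: ·
e10 deliver 3→1: 1[foll,b=7,-]
e11 deliver 3→2: 2[foll,b=7,s]
e12 deliver 3→1: 1[foll,b=7,s]
e13 deliver 2→3: 3[lead,b=7,s]
e14 crash(2): 2[✗foll,b=7,s]
e15 deliver 3→1: ·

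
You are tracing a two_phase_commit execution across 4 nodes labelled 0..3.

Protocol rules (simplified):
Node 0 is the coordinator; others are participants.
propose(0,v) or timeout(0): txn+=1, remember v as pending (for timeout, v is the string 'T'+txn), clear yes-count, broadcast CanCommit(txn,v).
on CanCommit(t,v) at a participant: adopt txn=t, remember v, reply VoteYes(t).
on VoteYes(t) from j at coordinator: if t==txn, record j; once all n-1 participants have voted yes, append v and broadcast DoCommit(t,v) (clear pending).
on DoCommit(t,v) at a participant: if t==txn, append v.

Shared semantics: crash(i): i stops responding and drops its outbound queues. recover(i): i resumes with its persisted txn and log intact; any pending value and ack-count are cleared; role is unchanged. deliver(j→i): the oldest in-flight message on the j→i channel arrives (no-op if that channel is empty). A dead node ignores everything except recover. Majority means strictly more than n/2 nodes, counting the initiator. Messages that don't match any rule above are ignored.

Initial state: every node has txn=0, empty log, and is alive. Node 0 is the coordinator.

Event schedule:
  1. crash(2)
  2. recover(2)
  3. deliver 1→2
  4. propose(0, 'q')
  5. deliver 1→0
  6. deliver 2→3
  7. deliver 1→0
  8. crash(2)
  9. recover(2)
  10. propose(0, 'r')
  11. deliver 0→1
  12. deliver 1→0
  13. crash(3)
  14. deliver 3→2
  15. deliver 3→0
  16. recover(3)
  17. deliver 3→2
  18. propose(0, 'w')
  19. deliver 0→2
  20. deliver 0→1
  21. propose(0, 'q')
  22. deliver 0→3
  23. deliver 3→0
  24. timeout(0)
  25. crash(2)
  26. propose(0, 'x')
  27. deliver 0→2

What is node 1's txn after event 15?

after 1 — crash(2): n2:✗part/t0/[-]
after 2 — recover(2): n2:part/t0/[-]
after 3 — deliver 1→2: ·
after 4 — propose(0,'q'): n0:coor/t1/[-]
after 5 — deliver 1→0: ·
after 6 — deliver 2→3: ·
after 7 — deliver 1→0: ·
after 8 — crash(2): n2:✗part/t0/[-]
after 9 — recover(2): n2:part/t0/[-]
after 10 — propose(0,'r'): n0:coor/t2/[-]
after 11 — deliver 0→1: n1:part/t1/[-]
after 12 — deliver 1→0: ·
after 13 — crash(3): n3:✗part/t0/[-]
after 14 — deliver 3→2: ·
after 15 — deliver 3→0: ·

1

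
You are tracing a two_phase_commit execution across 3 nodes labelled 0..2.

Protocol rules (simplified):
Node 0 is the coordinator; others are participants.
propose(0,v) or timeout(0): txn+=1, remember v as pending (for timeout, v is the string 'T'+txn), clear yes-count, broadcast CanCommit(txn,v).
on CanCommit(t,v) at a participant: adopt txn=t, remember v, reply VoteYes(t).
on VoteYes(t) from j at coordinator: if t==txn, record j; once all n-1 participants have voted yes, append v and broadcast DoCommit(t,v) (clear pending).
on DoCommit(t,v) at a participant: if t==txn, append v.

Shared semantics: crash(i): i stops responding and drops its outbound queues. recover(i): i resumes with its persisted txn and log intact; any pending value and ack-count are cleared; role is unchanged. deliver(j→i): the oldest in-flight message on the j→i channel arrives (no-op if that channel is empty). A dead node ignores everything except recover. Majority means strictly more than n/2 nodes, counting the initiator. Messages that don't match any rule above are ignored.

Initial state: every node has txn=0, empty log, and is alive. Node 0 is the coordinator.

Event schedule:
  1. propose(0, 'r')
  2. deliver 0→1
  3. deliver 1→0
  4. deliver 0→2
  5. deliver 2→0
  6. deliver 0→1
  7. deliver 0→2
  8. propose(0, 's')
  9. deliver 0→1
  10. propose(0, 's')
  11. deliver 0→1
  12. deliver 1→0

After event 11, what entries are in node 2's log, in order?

r

step 1 propose(0,'r'): 0={coor,t=1,log=-}
step 2 deliver 0→1: 1={part,t=1,log=-}
step 3 deliver 1→0: —
step 4 deliver 0→2: 2={part,t=1,log=-}
step 5 deliver 2→0: 0={coor,t=1,log=r}
step 6 deliver 0→1: 1={part,t=1,log=r}
step 7 deliver 0→2: 2={part,t=1,log=r}
step 8 propose(0,'s'): 0={coor,t=2,log=r}
step 9 deliver 0→1: 1={part,t=2,log=r}
step 10 propose(0,'s'): 0={coor,t=3,log=r}
step 11 deliver 0→1: 1={part,t=3,log=r}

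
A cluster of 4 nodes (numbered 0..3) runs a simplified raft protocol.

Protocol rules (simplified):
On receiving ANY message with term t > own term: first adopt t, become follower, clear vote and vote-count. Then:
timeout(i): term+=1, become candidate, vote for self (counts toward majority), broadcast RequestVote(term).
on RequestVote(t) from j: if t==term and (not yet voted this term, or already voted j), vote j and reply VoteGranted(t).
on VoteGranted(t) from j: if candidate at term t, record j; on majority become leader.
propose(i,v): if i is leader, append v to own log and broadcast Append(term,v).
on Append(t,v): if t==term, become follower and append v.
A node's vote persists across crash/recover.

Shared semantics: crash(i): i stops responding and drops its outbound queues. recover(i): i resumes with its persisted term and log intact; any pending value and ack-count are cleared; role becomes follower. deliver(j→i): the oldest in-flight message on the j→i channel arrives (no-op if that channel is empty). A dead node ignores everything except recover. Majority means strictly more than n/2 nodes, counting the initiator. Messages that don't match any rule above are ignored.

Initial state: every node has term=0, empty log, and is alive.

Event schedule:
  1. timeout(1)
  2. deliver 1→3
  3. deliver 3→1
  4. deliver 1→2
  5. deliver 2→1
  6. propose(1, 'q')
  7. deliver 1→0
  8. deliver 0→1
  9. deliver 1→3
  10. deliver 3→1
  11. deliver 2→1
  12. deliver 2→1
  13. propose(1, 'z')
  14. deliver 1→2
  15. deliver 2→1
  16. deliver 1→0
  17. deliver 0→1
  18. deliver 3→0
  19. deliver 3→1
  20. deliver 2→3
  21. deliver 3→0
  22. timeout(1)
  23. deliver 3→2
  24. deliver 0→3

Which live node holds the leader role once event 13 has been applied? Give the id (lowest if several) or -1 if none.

1

1. timeout(1):  <1:cand t1 ->
2. deliver 1→3:  <3:foll t1 ->
3. deliver 3→1:  nop
4. deliver 1→2:  <2:foll t1 ->
5. deliver 2→1:  <1:lead t1 ->
6. propose(1,'q'):  <1:lead t1 q>
7. deliver 1→0:  <0:foll t1 ->
8. deliver 0→1:  nop
9. deliver 1→3:  <3:foll t1 q>
10. deliver 3→1:  nop
11. deliver 2→1:  nop
12. deliver 2→1:  nop
13. propose(1,'z'):  <1:lead t1 q,z>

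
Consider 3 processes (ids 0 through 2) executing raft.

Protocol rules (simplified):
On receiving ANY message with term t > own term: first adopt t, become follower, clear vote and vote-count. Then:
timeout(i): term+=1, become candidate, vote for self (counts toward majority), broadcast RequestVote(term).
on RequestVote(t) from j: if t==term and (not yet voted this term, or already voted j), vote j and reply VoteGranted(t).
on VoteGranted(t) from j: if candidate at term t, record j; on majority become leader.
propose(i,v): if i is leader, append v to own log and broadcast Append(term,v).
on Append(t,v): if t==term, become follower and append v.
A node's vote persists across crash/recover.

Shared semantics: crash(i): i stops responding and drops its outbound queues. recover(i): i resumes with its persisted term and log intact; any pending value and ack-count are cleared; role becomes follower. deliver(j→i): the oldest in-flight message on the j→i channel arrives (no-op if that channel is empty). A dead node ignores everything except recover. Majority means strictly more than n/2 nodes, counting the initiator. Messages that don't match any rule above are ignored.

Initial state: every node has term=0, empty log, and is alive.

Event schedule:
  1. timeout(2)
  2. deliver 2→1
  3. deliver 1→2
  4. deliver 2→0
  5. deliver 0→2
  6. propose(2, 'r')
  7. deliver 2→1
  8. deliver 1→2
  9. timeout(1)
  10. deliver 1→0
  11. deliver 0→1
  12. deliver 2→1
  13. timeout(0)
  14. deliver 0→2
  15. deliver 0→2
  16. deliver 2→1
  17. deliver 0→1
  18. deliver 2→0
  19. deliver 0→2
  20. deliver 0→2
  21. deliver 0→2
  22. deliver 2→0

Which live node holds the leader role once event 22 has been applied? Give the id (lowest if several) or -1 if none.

e1 timeout(2): 2[cand,t=1,-]
e2 deliver 2→1: 1[foll,t=1,-]
e3 deliver 1→2: 2[lead,t=1,-]
e4 deliver 2→0: 0[foll,t=1,-]
e5 deliver 0→2: ·
e6 propose(2,'r'): 2[lead,t=1,r]
e7 deliver 2→1: 1[foll,t=1,r]
e8 deliver 1→2: ·
e9 timeout(1): 1[cand,t=2,r]
e10 deliver 1→0: 0[foll,t=2,-]
e11 deliver 0→1: 1[lead,t=2,r]
e12 deliver 2→1: ·
e13 timeout(0): 0[cand,t=3,-]
e14 deliver 0→2: 2[foll,t=3,r]
e15 deliver 0→2: ·
e16 deliver 2→1: ·
e17 deliver 0→1: 1[foll,t=3,r]
e18 deliver 2→0: ·
e19 deliver 0→2: ·
e20 deliver 0→2: ·
e21 deliver 0→2: ·
e22 deliver 2→0: 0[lead,t=3,-]

0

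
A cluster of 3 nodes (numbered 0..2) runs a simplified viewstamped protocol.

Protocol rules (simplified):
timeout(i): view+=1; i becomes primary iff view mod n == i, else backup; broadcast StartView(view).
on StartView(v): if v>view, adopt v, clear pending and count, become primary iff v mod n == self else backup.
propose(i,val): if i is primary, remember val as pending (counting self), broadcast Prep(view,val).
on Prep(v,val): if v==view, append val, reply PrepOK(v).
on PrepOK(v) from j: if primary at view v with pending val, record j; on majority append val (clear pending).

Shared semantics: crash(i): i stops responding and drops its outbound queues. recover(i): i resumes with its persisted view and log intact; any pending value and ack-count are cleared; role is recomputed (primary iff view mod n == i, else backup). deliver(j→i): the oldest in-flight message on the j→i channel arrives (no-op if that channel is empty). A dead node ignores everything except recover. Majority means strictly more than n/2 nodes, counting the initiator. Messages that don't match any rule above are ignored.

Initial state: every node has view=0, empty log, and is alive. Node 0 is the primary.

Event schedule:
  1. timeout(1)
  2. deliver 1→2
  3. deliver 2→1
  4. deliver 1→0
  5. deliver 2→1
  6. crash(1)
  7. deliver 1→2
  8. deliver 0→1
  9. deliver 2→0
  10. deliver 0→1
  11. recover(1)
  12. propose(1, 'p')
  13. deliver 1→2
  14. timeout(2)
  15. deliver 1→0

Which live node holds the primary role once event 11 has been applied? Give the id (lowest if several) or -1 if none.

[1] timeout(1) → N1(prim v1 [-])
[2] deliver 1→2 → N2(back v1 [-])
[3] deliver 2→1 → ∅
[4] deliver 1→0 → N0(back v1 [-])
[5] deliver 2→1 → ∅
[6] crash(1) → N1(✗prim v1 [-])
[7] deliver 1→2 → ∅
[8] deliver 0→1 → ∅
[9] deliver 2→0 → ∅
[10] deliver 0→1 → ∅
[11] recover(1) → N1(prim v1 [-])

1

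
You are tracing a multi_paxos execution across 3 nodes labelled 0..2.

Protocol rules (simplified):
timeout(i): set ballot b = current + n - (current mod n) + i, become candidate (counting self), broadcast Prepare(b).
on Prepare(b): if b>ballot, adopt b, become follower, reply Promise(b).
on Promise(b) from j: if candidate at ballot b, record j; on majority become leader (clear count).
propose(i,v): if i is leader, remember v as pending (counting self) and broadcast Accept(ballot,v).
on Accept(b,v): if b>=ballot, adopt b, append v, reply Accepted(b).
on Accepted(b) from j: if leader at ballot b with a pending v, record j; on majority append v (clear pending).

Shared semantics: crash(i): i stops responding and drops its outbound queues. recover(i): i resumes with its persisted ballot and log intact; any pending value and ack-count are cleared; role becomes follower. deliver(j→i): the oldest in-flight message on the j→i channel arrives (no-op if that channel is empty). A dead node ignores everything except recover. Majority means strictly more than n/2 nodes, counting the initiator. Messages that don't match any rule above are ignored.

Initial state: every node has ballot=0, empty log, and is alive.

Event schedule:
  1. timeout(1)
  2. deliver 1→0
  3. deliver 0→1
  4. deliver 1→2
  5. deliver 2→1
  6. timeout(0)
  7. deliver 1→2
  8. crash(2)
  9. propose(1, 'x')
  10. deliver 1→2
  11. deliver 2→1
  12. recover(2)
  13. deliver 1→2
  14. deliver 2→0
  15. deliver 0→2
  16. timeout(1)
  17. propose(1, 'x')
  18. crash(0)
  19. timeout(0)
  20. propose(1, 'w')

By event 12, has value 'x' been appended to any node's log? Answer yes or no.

no

1. timeout(1):  <1:cand b4 ->
2. deliver 1→0:  <0:foll b4 ->
3. deliver 0→1:  <1:lead b4 ->
4. deliver 1→2:  <2:foll b4 ->
5. deliver 2→1:  nop
6. timeout(0):  <0:cand b6 ->
7. deliver 1→2:  nop
8. crash(2):  <2:✗foll b4 ->
9. propose(1,'x'):  nop
10. deliver 1→2:  nop
11. deliver 2→1:  nop
12. recover(2):  <2:foll b4 ->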